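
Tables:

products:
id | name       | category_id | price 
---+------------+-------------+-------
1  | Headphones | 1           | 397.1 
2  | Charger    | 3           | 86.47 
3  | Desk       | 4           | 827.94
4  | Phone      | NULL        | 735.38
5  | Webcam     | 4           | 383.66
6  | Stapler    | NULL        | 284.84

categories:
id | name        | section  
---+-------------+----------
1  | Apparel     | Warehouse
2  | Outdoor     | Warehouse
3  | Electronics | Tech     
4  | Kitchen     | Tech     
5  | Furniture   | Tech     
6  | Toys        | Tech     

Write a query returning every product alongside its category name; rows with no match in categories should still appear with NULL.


LEFT JOIN keeps every row from products (the left table); where category_id has no match in categories, the category columns become NULL. Walk through each product:
  - product 1 (Headphones): category_id=1 -> matches Apparel
  - product 2 (Charger): category_id=3 -> matches Electronics
  - product 3 (Desk): category_id=4 -> matches Kitchen
  - product 4 (Phone): category_id=NULL, no match -> kept with NULL
  - product 5 (Webcam): category_id=4 -> matches Kitchen
  - product 6 (Stapler): category_id=NULL, no match -> kept with NULL
All 6 rows appear; 2 have NULL category.

SQL:
SELECT a.name, b.name AS category
FROM products a
LEFT JOIN categories b ON a.category_id = b.id

Result:
name       | category   
-----------+------------
Headphones | Apparel    
Charger    | Electronics
Desk       | Kitchen    
Phone      | NULL       
Webcam     | Kitchen    
Stapler    | NULL       


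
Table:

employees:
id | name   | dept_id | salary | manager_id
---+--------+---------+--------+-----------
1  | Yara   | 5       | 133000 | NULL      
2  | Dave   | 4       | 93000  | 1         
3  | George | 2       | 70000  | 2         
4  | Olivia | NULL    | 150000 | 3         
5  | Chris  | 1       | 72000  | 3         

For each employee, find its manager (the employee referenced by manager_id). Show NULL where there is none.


This is a self-join: employees is joined to a second copy of itself, matching each row's manager_id to another row's id. Use LEFT JOIN so rows with manager_id=NULL are kept.
  - employee 1 (Yara): manager_id=NULL -> NULL
  - employee 2 (Dave): manager_id=1 -> Yara
  - employee 3 (George): manager_id=2 -> Dave
  - employee 4 (Olivia): manager_id=3 -> George
  - employee 5 (Chris): manager_id=3 -> George

SQL:
SELECT a.name AS item, b.name AS manager
FROM employees a
LEFT JOIN employees b ON a.manager_id = b.id

Result:
item   | manager
-------+--------
Yara   | NULL   
Dave   | Yara   
George | Dave   
Olivia | George 
Chris  | George 


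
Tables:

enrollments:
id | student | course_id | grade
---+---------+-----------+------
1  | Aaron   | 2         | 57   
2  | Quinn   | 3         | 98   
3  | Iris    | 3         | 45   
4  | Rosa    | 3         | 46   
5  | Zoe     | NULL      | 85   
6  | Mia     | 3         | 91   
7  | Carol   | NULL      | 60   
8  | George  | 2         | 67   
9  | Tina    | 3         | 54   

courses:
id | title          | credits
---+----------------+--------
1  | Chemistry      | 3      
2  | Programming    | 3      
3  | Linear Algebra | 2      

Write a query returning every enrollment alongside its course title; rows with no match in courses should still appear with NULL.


LEFT JOIN keeps every row from enrollments (the left table); where course_id has no match in courses, the course columns become NULL. Walk through each enrollment:
  - enrollment 1 (Aaron): course_id=2 -> matches Programming
  - enrollment 2 (Quinn): course_id=3 -> matches Linear Algebra
  - enrollment 3 (Iris): course_id=3 -> matches Linear Algebra
  - enrollment 4 (Rosa): course_id=3 -> matches Linear Algebra
  - enrollment 5 (Zoe): course_id=NULL, no match -> kept with NULL
  - enrollment 6 (Mia): course_id=3 -> matches Linear Algebra
  - enrollment 7 (Carol): course_id=NULL, no match -> kept with NULL
  - enrollment 8 (George): course_id=2 -> matches Programming
  - enrollment 9 (Tina): course_id=3 -> matches Linear Algebra
All 9 rows appear; 2 have NULL course.

SQL:
SELECT a.student, b.title AS course
FROM enrollments a
LEFT JOIN courses b ON a.course_id = b.id

Result:
student | course        
--------+---------------
Aaron   | Programming   
Quinn   | Linear Algebra
Iris    | Linear Algebra
Rosa    | Linear Algebra
Zoe     | NULL          
Mia     | Linear Algebra
Carol   | NULL          
George  | Programming   
Tina    | Linear Algebra


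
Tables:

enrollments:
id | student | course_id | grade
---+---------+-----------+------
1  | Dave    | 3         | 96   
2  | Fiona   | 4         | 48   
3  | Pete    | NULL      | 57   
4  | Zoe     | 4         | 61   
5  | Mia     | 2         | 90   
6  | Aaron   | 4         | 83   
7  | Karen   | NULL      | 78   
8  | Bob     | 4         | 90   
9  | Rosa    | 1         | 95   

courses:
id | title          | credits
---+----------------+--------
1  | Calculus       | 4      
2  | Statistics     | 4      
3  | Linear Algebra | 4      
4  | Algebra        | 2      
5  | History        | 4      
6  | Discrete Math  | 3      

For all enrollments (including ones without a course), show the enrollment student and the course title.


LEFT JOIN keeps every row from enrollments (the left table); where course_id has no match in courses, the course columns become NULL. Walk through each enrollment:
  - enrollment 1 (Dave): course_id=3 -> matches Linear Algebra
  - enrollment 2 (Fiona): course_id=4 -> matches Algebra
  - enrollment 3 (Pete): course_id=NULL, no match -> kept with NULL
  - enrollment 4 (Zoe): course_id=4 -> matches Algebra
  - enrollment 5 (Mia): course_id=2 -> matches Statistics
  - enrollment 6 (Aaron): course_id=4 -> matches Algebra
  - enrollment 7 (Karen): course_id=NULL, no match -> kept with NULL
  - enrollment 8 (Bob): course_id=4 -> matches Algebra
  - enrollment 9 (Rosa): course_id=1 -> matches Calculus
All 9 rows appear; 2 have NULL course.

SQL:
SELECT a.student, b.title AS course
FROM enrollments a
LEFT JOIN courses b ON a.course_id = b.id

Result:
student | course        
--------+---------------
Dave    | Linear Algebra
Fiona   | Algebra       
Pete    | NULL          
Zoe     | Algebra       
Mia     | Statistics    
Aaron   | Algebra       
Karen   | NULL          
Bob     | Algebra       
Rosa    | Calculus      


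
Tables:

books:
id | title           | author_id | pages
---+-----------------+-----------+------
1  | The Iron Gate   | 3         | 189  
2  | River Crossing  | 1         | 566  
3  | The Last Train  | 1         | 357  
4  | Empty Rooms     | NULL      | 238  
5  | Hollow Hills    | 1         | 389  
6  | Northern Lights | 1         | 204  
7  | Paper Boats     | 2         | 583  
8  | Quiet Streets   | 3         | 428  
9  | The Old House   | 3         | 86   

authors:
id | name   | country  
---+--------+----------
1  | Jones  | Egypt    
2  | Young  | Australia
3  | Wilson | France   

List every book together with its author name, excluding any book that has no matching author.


INNER JOIN keeps only books rows whose author_id matches an id in authors. Walk through each book:
  - book 1 (The Iron Gate): author_id=3 -> matches Wilson
  - book 2 (River Crossing): author_id=1 -> matches Jones
  - book 3 (The Last Train): author_id=1 -> matches Jones
  - book 4 (Empty Rooms): author_id=NULL, no match -> dropped
  - book 5 (Hollow Hills): author_id=1 -> matches Jones
  - book 6 (Northern Lights): author_id=1 -> matches Jones
  - book 7 (Paper Boats): author_id=2 -> matches Young
  - book 8 (Quiet Streets): author_id=3 -> matches Wilson
  - book 9 (The Old House): author_id=3 -> matches Wilson
So 1 of 9 rows is dropped.

SQL:
SELECT a.title, b.name AS author
FROM books a
INNER JOIN authors b ON a.author_id = b.id

Result:
title           | author
----------------+-------
The Iron Gate   | Wilson
River Crossing  | Jones 
The Last Train  | Jones 
Hollow Hills    | Jones 
Northern Lights | Jones 
Paper Boats     | Young 
Quiet Streets   | Wilson
The Old House   | Wilson


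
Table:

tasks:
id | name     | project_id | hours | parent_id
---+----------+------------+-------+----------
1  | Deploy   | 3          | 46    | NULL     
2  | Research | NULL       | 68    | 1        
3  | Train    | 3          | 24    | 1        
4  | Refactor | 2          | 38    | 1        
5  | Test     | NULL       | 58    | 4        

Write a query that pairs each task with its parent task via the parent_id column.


This is a self-join: tasks is joined to a second copy of itself, matching each row's parent_id to another row's id. Use LEFT JOIN so rows with parent_id=NULL are kept.
  - task 1 (Deploy): parent_id=NULL -> NULL
  - task 2 (Research): parent_id=1 -> Deploy
  - task 3 (Train): parent_id=1 -> Deploy
  - task 4 (Refactor): parent_id=1 -> Deploy
  - task 5 (Test): parent_id=4 -> Refactor

SQL:
SELECT a.name AS item, b.name AS parent
FROM tasks a
LEFT JOIN tasks b ON a.parent_id = b.id

Result:
item     | parent  
---------+---------
Deploy   | NULL    
Research | Deploy  
Train    | Deploy  
Refactor | Deploy  
Test     | Refactor


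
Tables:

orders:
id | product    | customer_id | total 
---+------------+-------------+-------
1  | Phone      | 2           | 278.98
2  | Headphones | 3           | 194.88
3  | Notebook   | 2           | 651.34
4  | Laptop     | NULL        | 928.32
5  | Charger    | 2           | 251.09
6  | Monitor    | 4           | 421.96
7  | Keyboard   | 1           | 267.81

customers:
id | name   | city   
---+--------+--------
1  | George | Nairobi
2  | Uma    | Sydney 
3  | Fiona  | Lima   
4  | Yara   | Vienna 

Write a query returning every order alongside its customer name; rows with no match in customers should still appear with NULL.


LEFT JOIN keeps every row from orders (the left table); where customer_id has no match in customers, the customer columns become NULL. Walk through each order:
  - order 1 (Phone): customer_id=2 -> matches Uma
  - order 2 (Headphones): customer_id=3 -> matches Fiona
  - order 3 (Notebook): customer_id=2 -> matches Uma
  - order 4 (Laptop): customer_id=NULL, no match -> kept with NULL
  - order 5 (Charger): customer_id=2 -> matches Uma
  - order 6 (Monitor): customer_id=4 -> matches Yara
  - order 7 (Keyboard): customer_id=1 -> matches George
All 7 rows appear; 1 has NULL customer.

SQL:
SELECT a.product, b.name AS customer
FROM orders a
LEFT JOIN customers b ON a.customer_id = b.id

Result:
product    | customer
-----------+---------
Phone      | Uma     
Headphones | Fiona   
Notebook   | Uma     
Laptop     | NULL    
Charger    | Uma     
Monitor    | Yara    
Keyboard   | George  


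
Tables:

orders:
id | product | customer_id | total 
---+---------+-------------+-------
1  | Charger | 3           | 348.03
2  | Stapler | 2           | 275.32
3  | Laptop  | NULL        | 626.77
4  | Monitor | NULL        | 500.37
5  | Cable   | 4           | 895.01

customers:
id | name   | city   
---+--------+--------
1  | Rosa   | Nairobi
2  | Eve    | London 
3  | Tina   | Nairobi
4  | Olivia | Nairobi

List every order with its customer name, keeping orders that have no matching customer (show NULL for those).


LEFT JOIN keeps every row from orders (the left table); where customer_id has no match in customers, the customer columns become NULL. Walk through each order:
  - order 1 (Charger): customer_id=3 -> matches Tina
  - order 2 (Stapler): customer_id=2 -> matches Eve
  - order 3 (Laptop): customer_id=NULL, no match -> kept with NULL
  - order 4 (Monitor): customer_id=NULL, no match -> kept with NULL
  - order 5 (Cable): customer_id=4 -> matches Olivia
All 5 rows appear; 2 have NULL customer.

SQL:
SELECT a.product, b.name AS customer
FROM orders a
LEFT JOIN customers b ON a.customer_id = b.id

Result:
product | customer
--------+---------
Charger | Tina    
Stapler | Eve     
Laptop  | NULL    
Monitor | NULL    
Cable   | Olivia  


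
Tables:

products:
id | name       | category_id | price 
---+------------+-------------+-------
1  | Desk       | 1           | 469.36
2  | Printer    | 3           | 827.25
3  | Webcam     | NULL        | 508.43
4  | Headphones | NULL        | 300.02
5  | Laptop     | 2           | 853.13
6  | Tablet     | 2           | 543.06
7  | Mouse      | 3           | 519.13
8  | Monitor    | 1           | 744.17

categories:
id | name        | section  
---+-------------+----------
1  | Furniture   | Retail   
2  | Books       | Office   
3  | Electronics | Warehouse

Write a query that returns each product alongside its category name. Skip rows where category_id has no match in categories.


INNER JOIN keeps only products rows whose category_id matches an id in categories. Walk through each product:
  - product 1 (Desk): category_id=1 -> matches Furniture
  - product 2 (Printer): category_id=3 -> matches Electronics
  - product 3 (Webcam): category_id=NULL, no match -> dropped
  - product 4 (Headphones): category_id=NULL, no match -> dropped
  - product 5 (Laptop): category_id=2 -> matches Books
  - product 6 (Tablet): category_id=2 -> matches Books
  - product 7 (Mouse): category_id=3 -> matches Electronics
  - product 8 (Monitor): category_id=1 -> matches Furniture
So 2 of 8 rows are dropped.

SQL:
SELECT a.name, b.name AS category
FROM products a
INNER JOIN categories b ON a.category_id = b.id

Result:
name    | category   
--------+------------
Desk    | Furniture  
Printer | Electronics
Laptop  | Books      
Tablet  | Books      
Mouse   | Electronics
Monitor | Furniture  


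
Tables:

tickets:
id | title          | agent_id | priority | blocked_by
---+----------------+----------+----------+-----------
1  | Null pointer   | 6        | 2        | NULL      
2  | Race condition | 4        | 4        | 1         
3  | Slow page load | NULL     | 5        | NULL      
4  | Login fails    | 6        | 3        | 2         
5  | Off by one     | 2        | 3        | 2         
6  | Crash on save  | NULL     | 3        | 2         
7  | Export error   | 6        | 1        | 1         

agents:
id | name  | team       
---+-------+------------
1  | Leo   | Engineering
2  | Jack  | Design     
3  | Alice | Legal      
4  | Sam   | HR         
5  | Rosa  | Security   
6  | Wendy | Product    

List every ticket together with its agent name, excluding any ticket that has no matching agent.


INNER JOIN keeps only tickets rows whose agent_id matches an id in agents. Walk through each ticket:
  - ticket 1 (Null pointer): agent_id=6 -> matches Wendy
  - ticket 2 (Race condition): agent_id=4 -> matches Sam
  - ticket 3 (Slow page load): agent_id=NULL, no match -> dropped
  - ticket 4 (Login fails): agent_id=6 -> matches Wendy
  - ticket 5 (Off by one): agent_id=2 -> matches Jack
  - ticket 6 (Crash on save): agent_id=NULL, no match -> dropped
  - ticket 7 (Export error): agent_id=6 -> matches Wendy
So 2 of 7 rows are dropped.

SQL:
SELECT a.title, b.name AS agent
FROM tickets a
INNER JOIN agents b ON a.agent_id = b.id

Result:
title          | agent
---------------+------
Null pointer   | Wendy
Race condition | Sam  
Login fails    | Wendy
Off by one     | Jack 
Export error   | Wendy


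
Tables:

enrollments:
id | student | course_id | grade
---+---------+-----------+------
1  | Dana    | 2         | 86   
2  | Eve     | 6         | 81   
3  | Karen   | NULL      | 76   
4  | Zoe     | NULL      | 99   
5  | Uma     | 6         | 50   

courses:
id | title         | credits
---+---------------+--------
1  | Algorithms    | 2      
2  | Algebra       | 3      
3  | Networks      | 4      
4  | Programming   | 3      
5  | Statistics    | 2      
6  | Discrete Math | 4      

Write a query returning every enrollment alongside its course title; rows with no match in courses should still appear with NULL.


LEFT JOIN keeps every row from enrollments (the left table); where course_id has no match in courses, the course columns become NULL. Walk through each enrollment:
  - enrollment 1 (Dana): course_id=2 -> matches Algebra
  - enrollment 2 (Eve): course_id=6 -> matches Discrete Math
  - enrollment 3 (Karen): course_id=NULL, no match -> kept with NULL
  - enrollment 4 (Zoe): course_id=NULL, no match -> kept with NULL
  - enrollment 5 (Uma): course_id=6 -> matches Discrete Math
All 5 rows appear; 2 have NULL course.

SQL:
SELECT a.student, b.title AS course
FROM enrollments a
LEFT JOIN courses b ON a.course_id = b.id

Result:
student | course       
--------+--------------
Dana    | Algebra      
Eve     | Discrete Math
Karen   | NULL         
Zoe     | NULL         
Uma     | Discrete Math


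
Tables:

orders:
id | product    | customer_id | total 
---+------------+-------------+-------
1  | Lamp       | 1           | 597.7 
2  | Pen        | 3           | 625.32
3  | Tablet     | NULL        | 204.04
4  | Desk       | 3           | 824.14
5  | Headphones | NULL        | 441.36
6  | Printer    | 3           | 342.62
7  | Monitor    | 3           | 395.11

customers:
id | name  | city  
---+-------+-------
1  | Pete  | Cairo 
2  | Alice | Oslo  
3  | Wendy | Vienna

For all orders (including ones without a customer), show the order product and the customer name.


LEFT JOIN keeps every row from orders (the left table); where customer_id has no match in customers, the customer columns become NULL. Walk through each order:
  - order 1 (Lamp): customer_id=1 -> matches Pete
  - order 2 (Pen): customer_id=3 -> matches Wendy
  - order 3 (Tablet): customer_id=NULL, no match -> kept with NULL
  - order 4 (Desk): customer_id=3 -> matches Wendy
  - order 5 (Headphones): customer_id=NULL, no match -> kept with NULL
  - order 6 (Printer): customer_id=3 -> matches Wendy
  - order 7 (Monitor): customer_id=3 -> matches Wendy
All 7 rows appear; 2 have NULL customer.

SQL:
SELECT a.product, b.name AS customer
FROM orders a
LEFT JOIN customers b ON a.customer_id = b.id

Result:
product    | customer
-----------+---------
Lamp       | Pete    
Pen        | Wendy   
Tablet     | NULL    
Desk       | Wendy   
Headphones | NULL    
Printer    | Wendy   
Monitor    | Wendy   


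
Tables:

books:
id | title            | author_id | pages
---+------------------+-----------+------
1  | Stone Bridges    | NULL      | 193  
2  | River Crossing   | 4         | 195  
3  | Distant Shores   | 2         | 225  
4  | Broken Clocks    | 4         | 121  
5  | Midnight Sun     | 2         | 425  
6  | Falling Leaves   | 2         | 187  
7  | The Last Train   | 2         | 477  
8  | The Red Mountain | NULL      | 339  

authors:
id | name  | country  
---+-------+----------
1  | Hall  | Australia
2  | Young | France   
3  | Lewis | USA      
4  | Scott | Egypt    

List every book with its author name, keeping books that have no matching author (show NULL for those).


LEFT JOIN keeps every row from books (the left table); where author_id has no match in authors, the author columns become NULL. Walk through each book:
  - book 1 (Stone Bridges): author_id=NULL, no match -> kept with NULL
  - book 2 (River Crossing): author_id=4 -> matches Scott
  - book 3 (Distant Shores): author_id=2 -> matches Young
  - book 4 (Broken Clocks): author_id=4 -> matches Scott
  - book 5 (Midnight Sun): author_id=2 -> matches Young
  - book 6 (Falling Leaves): author_id=2 -> matches Young
  - book 7 (The Last Train): author_id=2 -> matches Young
  - book 8 (The Red Mountain): author_id=NULL, no match -> kept with NULL
All 8 rows appear; 2 have NULL author.

SQL:
SELECT a.title, b.name AS author
FROM books a
LEFT JOIN authors b ON a.author_id = b.id

Result:
title            | author
-----------------+-------
Stone Bridges    | NULL  
River Crossing   | Scott 
Distant Shores   | Young 
Broken Clocks    | Scott 
Midnight Sun     | Young 
Falling Leaves   | Young 
The Last Train   | Young 
The Red Mountain | NULL  


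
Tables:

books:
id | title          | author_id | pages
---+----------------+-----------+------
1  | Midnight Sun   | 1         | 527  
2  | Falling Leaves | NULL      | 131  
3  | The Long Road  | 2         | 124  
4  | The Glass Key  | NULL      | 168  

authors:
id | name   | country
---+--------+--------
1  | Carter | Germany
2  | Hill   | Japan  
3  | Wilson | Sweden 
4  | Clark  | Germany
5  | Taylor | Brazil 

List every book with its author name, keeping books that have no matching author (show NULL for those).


LEFT JOIN keeps every row from books (the left table); where author_id has no match in authors, the author columns become NULL. Walk through each book:
  - book 1 (Midnight Sun): author_id=1 -> matches Carter
  - book 2 (Falling Leaves): author_id=NULL, no match -> kept with NULL
  - book 3 (The Long Road): author_id=2 -> matches Hill
  - book 4 (The Glass Key): author_id=NULL, no match -> kept with NULL
All 4 rows appear; 2 have NULL author.

SQL:
SELECT a.title, b.name AS author
FROM books a
LEFT JOIN authors b ON a.author_id = b.id

Result:
title          | author
---------------+-------
Midnight Sun   | Carter
Falling Leaves | NULL  
The Long Road  | Hill  
The Glass Key  | NULL  


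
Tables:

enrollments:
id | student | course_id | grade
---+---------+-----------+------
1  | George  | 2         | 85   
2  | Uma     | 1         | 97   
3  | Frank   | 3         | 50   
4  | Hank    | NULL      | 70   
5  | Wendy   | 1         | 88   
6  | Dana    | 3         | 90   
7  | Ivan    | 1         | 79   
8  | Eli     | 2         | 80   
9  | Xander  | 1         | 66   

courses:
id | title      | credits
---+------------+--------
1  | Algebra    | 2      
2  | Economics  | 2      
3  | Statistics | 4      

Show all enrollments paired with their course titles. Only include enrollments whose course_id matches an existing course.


INNER JOIN keeps only enrollments rows whose course_id matches an id in courses. Walk through each enrollment:
  - enrollment 1 (George): course_id=2 -> matches Economics
  - enrollment 2 (Uma): course_id=1 -> matches Algebra
  - enrollment 3 (Frank): course_id=3 -> matches Statistics
  - enrollment 4 (Hank): course_id=NULL, no match -> dropped
  - enrollment 5 (Wendy): course_id=1 -> matches Algebra
  - enrollment 6 (Dana): course_id=3 -> matches Statistics
  - enrollment 7 (Ivan): course_id=1 -> matches Algebra
  - enrollment 8 (Eli): course_id=2 -> matches Economics
  - enrollment 9 (Xander): course_id=1 -> matches Algebra
So 1 of 9 rows is dropped.

SQL:
SELECT a.student, b.title AS course
FROM enrollments a
INNER JOIN courses b ON a.course_id = b.id

Result:
student | course    
--------+-----------
George  | Economics 
Uma     | Algebra   
Frank   | Statistics
Wendy   | Algebra   
Dana    | Statistics
Ivan    | Algebra   
Eli     | Economics 
Xander  | Algebra   


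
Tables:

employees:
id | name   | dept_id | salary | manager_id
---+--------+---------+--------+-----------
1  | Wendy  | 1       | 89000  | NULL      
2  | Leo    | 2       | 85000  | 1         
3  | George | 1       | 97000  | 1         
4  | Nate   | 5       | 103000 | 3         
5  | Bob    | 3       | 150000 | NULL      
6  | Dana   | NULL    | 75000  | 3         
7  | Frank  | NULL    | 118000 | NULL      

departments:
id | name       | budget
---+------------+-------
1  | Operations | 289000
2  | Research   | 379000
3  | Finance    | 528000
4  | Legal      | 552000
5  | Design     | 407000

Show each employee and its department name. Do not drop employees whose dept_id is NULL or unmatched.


LEFT JOIN keeps every row from employees (the left table); where dept_id has no match in departments, the department columns become NULL. Walk through each employee:
  - employee 1 (Wendy): dept_id=1 -> matches Operations
  - employee 2 (Leo): dept_id=2 -> matches Research
  - employee 3 (George): dept_id=1 -> matches Operations
  - employee 4 (Nate): dept_id=5 -> matches Design
  - employee 5 (Bob): dept_id=3 -> matches Finance
  - employee 6 (Dana): dept_id=NULL, no match -> kept with NULL
  - employee 7 (Frank): dept_id=NULL, no match -> kept with NULL
All 7 rows appear; 2 have NULL department.

SQL:
SELECT a.name, b.name AS department
FROM employees a
LEFT JOIN departments b ON a.dept_id = b.id

Result:
name   | department
-------+-----------
Wendy  | Operations
Leo    | Research  
George | Operations
Nate   | Design    
Bob    | Finance   
Dana   | NULL      
Frank  | NULL      


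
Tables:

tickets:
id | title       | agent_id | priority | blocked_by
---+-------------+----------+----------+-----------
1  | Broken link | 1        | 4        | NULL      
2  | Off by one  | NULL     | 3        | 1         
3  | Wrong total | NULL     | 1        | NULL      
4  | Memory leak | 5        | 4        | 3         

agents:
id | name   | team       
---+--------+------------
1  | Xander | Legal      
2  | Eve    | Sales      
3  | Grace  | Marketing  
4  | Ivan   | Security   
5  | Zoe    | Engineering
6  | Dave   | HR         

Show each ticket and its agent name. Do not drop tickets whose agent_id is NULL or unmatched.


LEFT JOIN keeps every row from tickets (the left table); where agent_id has no match in agents, the agent columns become NULL. Walk through each ticket:
  - ticket 1 (Broken link): agent_id=1 -> matches Xander
  - ticket 2 (Off by one): agent_id=NULL, no match -> kept with NULL
  - ticket 3 (Wrong total): agent_id=NULL, no match -> kept with NULL
  - ticket 4 (Memory leak): agent_id=5 -> matches Zoe
All 4 rows appear; 2 have NULL agent.

SQL:
SELECT a.title, b.name AS agent
FROM tickets a
LEFT JOIN agents b ON a.agent_id = b.id

Result:
title       | agent 
------------+-------
Broken link | Xander
Off by one  | NULL  
Wrong total | NULL  
Memory leak | Zoe   


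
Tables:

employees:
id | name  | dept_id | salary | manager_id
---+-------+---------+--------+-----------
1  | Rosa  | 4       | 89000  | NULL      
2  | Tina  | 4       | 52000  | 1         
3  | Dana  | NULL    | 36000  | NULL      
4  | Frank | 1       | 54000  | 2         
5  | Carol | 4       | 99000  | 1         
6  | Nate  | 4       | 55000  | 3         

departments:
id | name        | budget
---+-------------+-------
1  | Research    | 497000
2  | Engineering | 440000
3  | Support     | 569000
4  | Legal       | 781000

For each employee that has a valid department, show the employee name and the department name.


INNER JOIN keeps only employees rows whose dept_id matches an id in departments. Walk through each employee:
  - employee 1 (Rosa): dept_id=4 -> matches Legal
  - employee 2 (Tina): dept_id=4 -> matches Legal
  - employee 3 (Dana): dept_id=NULL, no match -> dropped
  - employee 4 (Frank): dept_id=1 -> matches Research
  - employee 5 (Carol): dept_id=4 -> matches Legal
  - employee 6 (Nate): dept_id=4 -> matches Legal
So 1 of 6 rows is dropped.

SQL:
SELECT a.name, b.name AS department
FROM employees a
INNER JOIN departments b ON a.dept_id = b.id

Result:
name  | department
------+-----------
Rosa  | Legal     
Tina  | Legal     
Frank | Research  
Carol | Legal     
Nate  | Legal     


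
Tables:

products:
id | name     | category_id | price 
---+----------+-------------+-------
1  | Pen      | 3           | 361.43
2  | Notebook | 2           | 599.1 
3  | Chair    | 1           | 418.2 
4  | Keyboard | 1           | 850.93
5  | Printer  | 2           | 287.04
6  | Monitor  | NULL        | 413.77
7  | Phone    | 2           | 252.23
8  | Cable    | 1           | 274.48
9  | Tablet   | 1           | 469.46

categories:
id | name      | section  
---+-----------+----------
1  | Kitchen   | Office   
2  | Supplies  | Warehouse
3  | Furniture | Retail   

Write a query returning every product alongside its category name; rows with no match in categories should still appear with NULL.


LEFT JOIN keeps every row from products (the left table); where category_id has no match in categories, the category columns become NULL. Walk through each product:
  - product 1 (Pen): category_id=3 -> matches Furniture
  - product 2 (Notebook): category_id=2 -> matches Supplies
  - product 3 (Chair): category_id=1 -> matches Kitchen
  - product 4 (Keyboard): category_id=1 -> matches Kitchen
  - product 5 (Printer): category_id=2 -> matches Supplies
  - product 6 (Monitor): category_id=NULL, no match -> kept with NULL
  - product 7 (Phone): category_id=2 -> matches Supplies
  - product 8 (Cable): category_id=1 -> matches Kitchen
  - product 9 (Tablet): category_id=1 -> matches Kitchen
All 9 rows appear; 1 has NULL category.

SQL:
SELECT a.name, b.name AS category
FROM products a
LEFT JOIN categories b ON a.category_id = b.id

Result:
name     | category 
---------+----------
Pen      | Furniture
Notebook | Supplies 
Chair    | Kitchen  
Keyboard | Kitchen  
Printer  | Supplies 
Monitor  | NULL     
Phone    | Supplies 
Cable    | Kitchen  
Tablet   | Kitchen  


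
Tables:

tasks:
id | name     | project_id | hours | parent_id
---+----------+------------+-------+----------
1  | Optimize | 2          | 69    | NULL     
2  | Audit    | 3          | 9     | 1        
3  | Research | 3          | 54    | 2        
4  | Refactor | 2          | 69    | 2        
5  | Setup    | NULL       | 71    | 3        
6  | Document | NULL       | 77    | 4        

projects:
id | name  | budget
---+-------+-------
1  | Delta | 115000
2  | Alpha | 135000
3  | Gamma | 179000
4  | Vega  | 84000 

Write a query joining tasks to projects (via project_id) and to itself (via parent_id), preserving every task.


Two LEFT JOINs from the same base table tasks: one to projects via project_id, one to tasks itself via parent_id. Both are LEFT so every task is preserved.
Match against projects:
  - task 1 (Optimize): project_id=2 -> matches Alpha
  - task 2 (Audit): project_id=3 -> matches Gamma
  - task 3 (Research): project_id=3 -> matches Gamma
  - task 4 (Refactor): project_id=2 -> matches Alpha
  - task 5 (Setup): project_id=NULL, no match -> kept with NULL
  - task 6 (Document): project_id=NULL, no match -> kept with NULL
Match against tasks (self):
  - task 1 (Optimize): parent_id=NULL -> NULL
  - task 2 (Audit): parent_id=1 -> Optimize
  - task 3 (Research): parent_id=2 -> Audit
  - task 4 (Refactor): parent_id=2 -> Audit
  - task 5 (Setup): parent_id=3 -> Research
  - task 6 (Document): parent_id=4 -> Refactor

SQL:
SELECT a.name, b.name AS project, c.name AS parent
FROM tasks a
LEFT JOIN projects b ON a.project_id = b.id
LEFT JOIN tasks c ON a.parent_id = c.id

Result:
name     | project | parent  
---------+---------+---------
Optimize | Alpha   | NULL    
Audit    | Gamma   | Optimize
Research | Gamma   | Audit   
Refactor | Alpha   | Audit   
Setup    | NULL    | Research
Document | NULL    | Refactor


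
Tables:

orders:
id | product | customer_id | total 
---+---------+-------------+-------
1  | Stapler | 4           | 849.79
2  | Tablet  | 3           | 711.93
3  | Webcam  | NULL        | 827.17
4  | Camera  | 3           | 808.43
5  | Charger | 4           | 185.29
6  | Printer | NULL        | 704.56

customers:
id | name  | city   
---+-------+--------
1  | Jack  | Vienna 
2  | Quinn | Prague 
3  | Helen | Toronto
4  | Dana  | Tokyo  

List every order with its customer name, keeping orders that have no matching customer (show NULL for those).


LEFT JOIN keeps every row from orders (the left table); where customer_id has no match in customers, the customer columns become NULL. Walk through each order:
  - order 1 (Stapler): customer_id=4 -> matches Dana
  - order 2 (Tablet): customer_id=3 -> matches Helen
  - order 3 (Webcam): customer_id=NULL, no match -> kept with NULL
  - order 4 (Camera): customer_id=3 -> matches Helen
  - order 5 (Charger): customer_id=4 -> matches Dana
  - order 6 (Printer): customer_id=NULL, no match -> kept with NULL
All 6 rows appear; 2 have NULL customer.

SQL:
SELECT a.product, b.name AS customer
FROM orders a
LEFT JOIN customers b ON a.customer_id = b.id

Result:
product | customer
--------+---------
Stapler | Dana    
Tablet  | Helen   
Webcam  | NULL    
Camera  | Helen   
Charger | Dana    
Printer | NULL    


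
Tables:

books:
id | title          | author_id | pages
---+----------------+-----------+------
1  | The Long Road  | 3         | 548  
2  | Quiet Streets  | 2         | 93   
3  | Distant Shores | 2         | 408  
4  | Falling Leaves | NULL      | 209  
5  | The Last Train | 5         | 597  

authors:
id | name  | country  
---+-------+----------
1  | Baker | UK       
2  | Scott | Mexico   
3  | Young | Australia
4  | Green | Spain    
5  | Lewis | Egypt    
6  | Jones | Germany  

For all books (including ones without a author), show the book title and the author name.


LEFT JOIN keeps every row from books (the left table); where author_id has no match in authors, the author columns become NULL. Walk through each book:
  - book 1 (The Long Road): author_id=3 -> matches Young
  - book 2 (Quiet Streets): author_id=2 -> matches Scott
  - book 3 (Distant Shores): author_id=2 -> matches Scott
  - book 4 (Falling Leaves): author_id=NULL, no match -> kept with NULL
  - book 5 (The Last Train): author_id=5 -> matches Lewis
All 5 rows appear; 1 has NULL author.

SQL:
SELECT a.title, b.name AS author
FROM books a
LEFT JOIN authors b ON a.author_id = b.id

Result:
title          | author
---------------+-------
The Long Road  | Young 
Quiet Streets  | Scott 
Distant Shores | Scott 
Falling Leaves | NULL  
The Last Train | Lewis 


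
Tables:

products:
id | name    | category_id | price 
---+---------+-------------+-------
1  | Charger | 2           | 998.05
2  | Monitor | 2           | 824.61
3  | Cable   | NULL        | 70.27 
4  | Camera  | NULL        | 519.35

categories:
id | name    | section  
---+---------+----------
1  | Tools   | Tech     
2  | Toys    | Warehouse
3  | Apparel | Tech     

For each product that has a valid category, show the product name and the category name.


INNER JOIN keeps only products rows whose category_id matches an id in categories. Walk through each product:
  - product 1 (Charger): category_id=2 -> matches Toys
  - product 2 (Monitor): category_id=2 -> matches Toys
  - product 3 (Cable): category_id=NULL, no match -> dropped
  - product 4 (Camera): category_id=NULL, no match -> dropped
So 2 of 4 rows are dropped.

SQL:
SELECT a.name, b.name AS category
FROM products a
INNER JOIN categories b ON a.category_id = b.id

Result:
name    | category
--------+---------
Charger | Toys    
Monitor | Toys    


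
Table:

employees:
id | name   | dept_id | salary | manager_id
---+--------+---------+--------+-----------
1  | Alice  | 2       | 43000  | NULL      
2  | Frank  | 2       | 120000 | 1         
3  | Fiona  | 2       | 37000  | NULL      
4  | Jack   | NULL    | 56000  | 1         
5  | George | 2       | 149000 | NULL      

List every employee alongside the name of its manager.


This is a self-join: employees is joined to a second copy of itself, matching each row's manager_id to another row's id. Use LEFT JOIN so rows with manager_id=NULL are kept.
  - employee 1 (Alice): manager_id=NULL -> NULL
  - employee 2 (Frank): manager_id=1 -> Alice
  - employee 3 (Fiona): manager_id=NULL -> NULL
  - employee 4 (Jack): manager_id=1 -> Alice
  - employee 5 (George): manager_id=NULL -> NULL

SQL:
SELECT a.name AS item, b.name AS manager
FROM employees a
LEFT JOIN employees b ON a.manager_id = b.id

Result:
item   | manager
-------+--------
Alice  | NULL   
Frank  | Alice  
Fiona  | NULL   
Jack   | Alice  
George | NULL   


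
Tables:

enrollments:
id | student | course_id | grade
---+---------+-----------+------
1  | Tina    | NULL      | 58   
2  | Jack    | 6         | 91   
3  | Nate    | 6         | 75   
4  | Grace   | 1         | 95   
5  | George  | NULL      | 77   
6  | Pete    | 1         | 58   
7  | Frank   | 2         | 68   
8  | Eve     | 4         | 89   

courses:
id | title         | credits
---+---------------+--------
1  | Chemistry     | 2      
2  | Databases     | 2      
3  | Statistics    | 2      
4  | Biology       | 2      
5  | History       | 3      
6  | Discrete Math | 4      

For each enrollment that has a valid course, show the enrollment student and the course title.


INNER JOIN keeps only enrollments rows whose course_id matches an id in courses. Walk through each enrollment:
  - enrollment 1 (Tina): course_id=NULL, no match -> dropped
  - enrollment 2 (Jack): course_id=6 -> matches Discrete Math
  - enrollment 3 (Nate): course_id=6 -> matches Discrete Math
  - enrollment 4 (Grace): course_id=1 -> matches Chemistry
  - enrollment 5 (George): course_id=NULL, no match -> dropped
  - enrollment 6 (Pete): course_id=1 -> matches Chemistry
  - enrollment 7 (Frank): course_id=2 -> matches Databases
  - enrollment 8 (Eve): course_id=4 -> matches Biology
So 2 of 8 rows are dropped.

SQL:
SELECT a.student, b.title AS course
FROM enrollments a
INNER JOIN courses b ON a.course_id = b.id

Result:
student | course       
--------+--------------
Jack    | Discrete Math
Nate    | Discrete Math
Grace   | Chemistry    
Pete    | Chemistry    
Frank   | Databases    
Eve     | Biology      


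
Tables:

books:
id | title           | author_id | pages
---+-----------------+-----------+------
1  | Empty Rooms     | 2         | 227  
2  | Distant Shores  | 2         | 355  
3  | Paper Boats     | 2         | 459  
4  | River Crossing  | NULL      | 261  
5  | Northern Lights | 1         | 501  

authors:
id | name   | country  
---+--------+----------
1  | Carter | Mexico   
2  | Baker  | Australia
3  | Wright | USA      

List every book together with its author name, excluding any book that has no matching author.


INNER JOIN keeps only books rows whose author_id matches an id in authors. Walk through each book:
  - book 1 (Empty Rooms): author_id=2 -> matches Baker
  - book 2 (Distant Shores): author_id=2 -> matches Baker
  - book 3 (Paper Boats): author_id=2 -> matches Baker
  - book 4 (River Crossing): author_id=NULL, no match -> dropped
  - book 5 (Northern Lights): author_id=1 -> matches Carter
So 1 of 5 rows is dropped.

SQL:
SELECT a.title, b.name AS author
FROM books a
INNER JOIN authors b ON a.author_id = b.id

Result:
title           | author
----------------+-------
Empty Rooms     | Baker 
Distant Shores  | Baker 
Paper Boats     | Baker 
Northern Lights | Carter


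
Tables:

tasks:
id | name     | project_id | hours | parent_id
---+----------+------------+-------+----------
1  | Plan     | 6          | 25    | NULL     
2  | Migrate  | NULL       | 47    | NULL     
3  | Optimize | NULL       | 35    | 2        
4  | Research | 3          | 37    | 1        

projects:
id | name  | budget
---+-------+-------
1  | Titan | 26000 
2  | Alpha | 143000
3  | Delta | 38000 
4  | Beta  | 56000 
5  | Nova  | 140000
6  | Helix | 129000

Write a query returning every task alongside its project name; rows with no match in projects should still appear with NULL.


LEFT JOIN keeps every row from tasks (the left table); where project_id has no match in projects, the project columns become NULL. Walk through each task:
  - task 1 (Plan): project_id=6 -> matches Helix
  - task 2 (Migrate): project_id=NULL, no match -> kept with NULL
  - task 3 (Optimize): project_id=NULL, no match -> kept with NULL
  - task 4 (Research): project_id=3 -> matches Delta
All 4 rows appear; 2 have NULL project.

SQL:
SELECT a.name, b.name AS project
FROM tasks a
LEFT JOIN projects b ON a.project_id = b.id

Result:
name     | project
---------+--------
Plan     | Helix  
Migrate  | NULL   
Optimize | NULL   
Research | Delta  


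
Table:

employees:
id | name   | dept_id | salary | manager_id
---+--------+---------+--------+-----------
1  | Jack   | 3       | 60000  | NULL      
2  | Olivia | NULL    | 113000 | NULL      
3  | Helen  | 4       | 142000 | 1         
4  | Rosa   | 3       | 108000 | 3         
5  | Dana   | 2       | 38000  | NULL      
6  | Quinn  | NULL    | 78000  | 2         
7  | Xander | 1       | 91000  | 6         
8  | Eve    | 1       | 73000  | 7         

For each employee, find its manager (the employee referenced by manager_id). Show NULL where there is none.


This is a self-join: employees is joined to a second copy of itself, matching each row's manager_id to another row's id. Use LEFT JOIN so rows with manager_id=NULL are kept.
  - employee 1 (Jack): manager_id=NULL -> NULL
  - employee 2 (Olivia): manager_id=NULL -> NULL
  - employee 3 (Helen): manager_id=1 -> Jack
  - employee 4 (Rosa): manager_id=3 -> Helen
  - employee 5 (Dana): manager_id=NULL -> NULL
  - employee 6 (Quinn): manager_id=2 -> Olivia
  - employee 7 (Xander): manager_id=6 -> Quinn
  - employee 8 (Eve): manager_id=7 -> Xander

SQL:
SELECT a.name AS item, b.name AS manager
FROM employees a
LEFT JOIN employees b ON a.manager_id = b.id

Result:
item   | manager
-------+--------
Jack   | NULL   
Olivia | NULL   
Helen  | Jack   
Rosa   | Helen  
Dana   | NULL   
Quinn  | Olivia 
Xander | Quinn  
Eve    | Xander 
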